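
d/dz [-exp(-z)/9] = exp(-z)/9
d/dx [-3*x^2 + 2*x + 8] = 2 - 6*x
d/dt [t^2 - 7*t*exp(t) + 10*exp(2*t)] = -7*t*exp(t) + 2*t + 20*exp(2*t) - 7*exp(t)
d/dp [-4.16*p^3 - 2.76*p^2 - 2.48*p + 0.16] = -12.48*p^2 - 5.52*p - 2.48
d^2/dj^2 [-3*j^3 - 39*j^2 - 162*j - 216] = -18*j - 78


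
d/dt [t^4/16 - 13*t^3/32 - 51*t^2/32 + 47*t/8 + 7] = t^3/4 - 39*t^2/32 - 51*t/16 + 47/8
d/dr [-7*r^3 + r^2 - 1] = r*(2 - 21*r)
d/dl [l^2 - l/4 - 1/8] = 2*l - 1/4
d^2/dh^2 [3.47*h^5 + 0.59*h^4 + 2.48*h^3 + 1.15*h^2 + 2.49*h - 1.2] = 69.4*h^3 + 7.08*h^2 + 14.88*h + 2.3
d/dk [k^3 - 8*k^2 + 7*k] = 3*k^2 - 16*k + 7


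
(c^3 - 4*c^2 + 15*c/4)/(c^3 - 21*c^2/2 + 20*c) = (c - 3/2)/(c - 8)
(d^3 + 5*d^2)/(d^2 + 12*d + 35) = d^2/(d + 7)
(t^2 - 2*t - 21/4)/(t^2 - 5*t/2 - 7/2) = (t + 3/2)/(t + 1)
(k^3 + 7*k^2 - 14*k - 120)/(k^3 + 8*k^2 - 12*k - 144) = (k + 5)/(k + 6)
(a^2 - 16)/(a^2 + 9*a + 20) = (a - 4)/(a + 5)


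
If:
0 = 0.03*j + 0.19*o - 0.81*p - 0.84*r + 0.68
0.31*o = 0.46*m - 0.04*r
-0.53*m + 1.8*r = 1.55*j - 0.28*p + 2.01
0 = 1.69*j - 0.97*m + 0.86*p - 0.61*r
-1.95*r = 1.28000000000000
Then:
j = -1.46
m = -1.18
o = -1.67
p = 1.08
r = -0.66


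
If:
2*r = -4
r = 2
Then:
No Solution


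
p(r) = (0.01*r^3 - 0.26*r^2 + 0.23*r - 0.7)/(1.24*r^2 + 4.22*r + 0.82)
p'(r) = (-2.48*r - 4.22)*(0.01*r^3 - 0.26*r^2 + 0.23*r - 0.7)/(1.24*r^2 + 4.22*r + 0.82)^2 + (0.03*r^2 - 0.52*r + 0.23)/(1.24*r^2 + 4.22*r + 0.82)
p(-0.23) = 9.02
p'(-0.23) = 383.16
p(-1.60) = 0.64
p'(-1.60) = -0.35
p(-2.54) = 1.65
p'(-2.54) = -2.72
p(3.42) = -0.09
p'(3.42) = -0.00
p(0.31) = -0.29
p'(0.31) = 0.68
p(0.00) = -0.85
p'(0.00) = 4.67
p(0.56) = -0.18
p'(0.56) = 0.27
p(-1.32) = 0.57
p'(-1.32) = -0.17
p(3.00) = -0.08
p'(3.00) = -0.00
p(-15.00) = -0.45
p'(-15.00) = 0.00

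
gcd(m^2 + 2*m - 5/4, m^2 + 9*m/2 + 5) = m + 5/2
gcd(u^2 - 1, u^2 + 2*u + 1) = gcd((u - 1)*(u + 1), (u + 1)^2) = u + 1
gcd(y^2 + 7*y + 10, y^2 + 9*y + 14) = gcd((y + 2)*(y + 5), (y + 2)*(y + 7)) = y + 2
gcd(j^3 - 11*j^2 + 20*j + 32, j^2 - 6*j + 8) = j - 4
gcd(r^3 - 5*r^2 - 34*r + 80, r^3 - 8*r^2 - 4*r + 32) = r^2 - 10*r + 16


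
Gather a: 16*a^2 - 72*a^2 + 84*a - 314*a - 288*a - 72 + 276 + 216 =-56*a^2 - 518*a + 420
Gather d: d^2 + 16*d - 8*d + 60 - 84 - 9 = d^2 + 8*d - 33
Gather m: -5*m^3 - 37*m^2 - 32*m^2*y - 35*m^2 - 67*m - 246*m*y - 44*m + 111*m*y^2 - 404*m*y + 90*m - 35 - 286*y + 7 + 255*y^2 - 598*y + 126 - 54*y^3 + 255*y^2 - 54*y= -5*m^3 + m^2*(-32*y - 72) + m*(111*y^2 - 650*y - 21) - 54*y^3 + 510*y^2 - 938*y + 98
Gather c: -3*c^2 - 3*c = -3*c^2 - 3*c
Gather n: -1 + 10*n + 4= 10*n + 3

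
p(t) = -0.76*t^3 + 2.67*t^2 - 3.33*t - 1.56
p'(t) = -2.28*t^2 + 5.34*t - 3.33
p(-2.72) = 42.55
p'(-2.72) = -34.72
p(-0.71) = 2.42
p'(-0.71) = -8.27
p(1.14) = -3.01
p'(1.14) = -0.21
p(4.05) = -21.74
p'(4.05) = -19.10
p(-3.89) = 96.53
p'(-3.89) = -58.60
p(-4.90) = 168.28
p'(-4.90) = -84.24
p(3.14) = -9.22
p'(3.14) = -9.04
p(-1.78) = 17.11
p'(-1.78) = -20.06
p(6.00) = -89.58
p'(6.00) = -53.37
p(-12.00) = 1736.16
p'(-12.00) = -395.73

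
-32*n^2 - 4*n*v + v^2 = (-8*n + v)*(4*n + v)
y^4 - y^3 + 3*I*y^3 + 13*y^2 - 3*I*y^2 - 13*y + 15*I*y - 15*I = (y - 1)*(y - 3*I)*(y + I)*(y + 5*I)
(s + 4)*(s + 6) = s^2 + 10*s + 24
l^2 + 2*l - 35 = (l - 5)*(l + 7)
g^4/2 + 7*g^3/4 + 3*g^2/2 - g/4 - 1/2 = (g/2 + 1/2)*(g - 1/2)*(g + 1)*(g + 2)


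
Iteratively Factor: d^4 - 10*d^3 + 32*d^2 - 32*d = (d - 4)*(d^3 - 6*d^2 + 8*d) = (d - 4)*(d - 2)*(d^2 - 4*d) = d*(d - 4)*(d - 2)*(d - 4)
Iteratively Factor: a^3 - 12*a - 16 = (a + 2)*(a^2 - 2*a - 8) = (a - 4)*(a + 2)*(a + 2)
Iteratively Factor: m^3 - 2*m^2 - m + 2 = (m - 1)*(m^2 - m - 2) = (m - 2)*(m - 1)*(m + 1)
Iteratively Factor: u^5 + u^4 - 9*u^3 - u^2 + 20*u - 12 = (u - 1)*(u^4 + 2*u^3 - 7*u^2 - 8*u + 12) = (u - 2)*(u - 1)*(u^3 + 4*u^2 + u - 6) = (u - 2)*(u - 1)*(u + 3)*(u^2 + u - 2) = (u - 2)*(u - 1)^2*(u + 3)*(u + 2)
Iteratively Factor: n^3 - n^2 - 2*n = (n + 1)*(n^2 - 2*n) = (n - 2)*(n + 1)*(n)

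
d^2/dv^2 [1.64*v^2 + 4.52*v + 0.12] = 3.28000000000000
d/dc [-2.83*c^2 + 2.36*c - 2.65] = 2.36 - 5.66*c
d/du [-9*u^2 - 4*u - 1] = -18*u - 4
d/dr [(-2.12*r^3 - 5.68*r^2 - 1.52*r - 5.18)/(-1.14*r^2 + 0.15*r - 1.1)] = (2.4168*r^4 - 0.636000000000001*r^3 + 4.4112*r^2 + 0.685600000000003*r + 2.449)/(1.2996*r^4 - 0.342*r^3 + 2.5305*r^2 - 0.33*r + 1.21)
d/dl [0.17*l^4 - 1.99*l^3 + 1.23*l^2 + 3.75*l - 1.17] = 0.68*l^3 - 5.97*l^2 + 2.46*l + 3.75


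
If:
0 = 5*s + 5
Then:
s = -1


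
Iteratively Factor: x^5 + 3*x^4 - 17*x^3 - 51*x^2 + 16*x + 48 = (x + 1)*(x^4 + 2*x^3 - 19*x^2 - 32*x + 48) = (x + 1)*(x + 4)*(x^3 - 2*x^2 - 11*x + 12) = (x - 4)*(x + 1)*(x + 4)*(x^2 + 2*x - 3) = (x - 4)*(x - 1)*(x + 1)*(x + 4)*(x + 3)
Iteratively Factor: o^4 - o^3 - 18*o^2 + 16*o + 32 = (o - 2)*(o^3 + o^2 - 16*o - 16) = (o - 4)*(o - 2)*(o^2 + 5*o + 4) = (o - 4)*(o - 2)*(o + 1)*(o + 4)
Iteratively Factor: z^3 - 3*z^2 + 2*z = (z - 1)*(z^2 - 2*z) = z*(z - 1)*(z - 2)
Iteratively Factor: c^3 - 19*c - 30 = (c - 5)*(c^2 + 5*c + 6) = (c - 5)*(c + 3)*(c + 2)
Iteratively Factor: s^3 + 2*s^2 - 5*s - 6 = (s + 1)*(s^2 + s - 6) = (s + 1)*(s + 3)*(s - 2)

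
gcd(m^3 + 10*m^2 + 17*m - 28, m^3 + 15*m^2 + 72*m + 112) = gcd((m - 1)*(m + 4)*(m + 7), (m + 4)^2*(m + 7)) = m^2 + 11*m + 28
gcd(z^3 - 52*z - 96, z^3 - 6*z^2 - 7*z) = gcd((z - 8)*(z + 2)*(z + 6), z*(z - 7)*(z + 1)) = 1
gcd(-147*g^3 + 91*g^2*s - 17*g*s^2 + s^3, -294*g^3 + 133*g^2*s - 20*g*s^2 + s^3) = 49*g^2 - 14*g*s + s^2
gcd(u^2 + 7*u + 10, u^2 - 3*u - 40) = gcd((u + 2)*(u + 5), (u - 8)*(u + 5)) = u + 5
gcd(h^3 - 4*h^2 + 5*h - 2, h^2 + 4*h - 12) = h - 2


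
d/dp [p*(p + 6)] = 2*p + 6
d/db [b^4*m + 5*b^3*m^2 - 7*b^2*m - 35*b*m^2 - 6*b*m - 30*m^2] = m*(4*b^3 + 15*b^2*m - 14*b - 35*m - 6)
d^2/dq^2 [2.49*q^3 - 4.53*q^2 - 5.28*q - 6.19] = 14.94*q - 9.06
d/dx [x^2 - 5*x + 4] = 2*x - 5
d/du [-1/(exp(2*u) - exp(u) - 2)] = (2*exp(u) - 1)*exp(u)/(-exp(2*u) + exp(u) + 2)^2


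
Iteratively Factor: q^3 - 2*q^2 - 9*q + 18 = (q + 3)*(q^2 - 5*q + 6) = (q - 3)*(q + 3)*(q - 2)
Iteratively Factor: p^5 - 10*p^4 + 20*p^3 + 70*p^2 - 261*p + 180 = (p - 1)*(p^4 - 9*p^3 + 11*p^2 + 81*p - 180) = (p - 1)*(p + 3)*(p^3 - 12*p^2 + 47*p - 60) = (p - 3)*(p - 1)*(p + 3)*(p^2 - 9*p + 20) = (p - 5)*(p - 3)*(p - 1)*(p + 3)*(p - 4)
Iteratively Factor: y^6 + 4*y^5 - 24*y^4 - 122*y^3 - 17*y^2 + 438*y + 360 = (y - 2)*(y^5 + 6*y^4 - 12*y^3 - 146*y^2 - 309*y - 180) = (y - 2)*(y + 4)*(y^4 + 2*y^3 - 20*y^2 - 66*y - 45) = (y - 5)*(y - 2)*(y + 4)*(y^3 + 7*y^2 + 15*y + 9) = (y - 5)*(y - 2)*(y + 3)*(y + 4)*(y^2 + 4*y + 3) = (y - 5)*(y - 2)*(y + 1)*(y + 3)*(y + 4)*(y + 3)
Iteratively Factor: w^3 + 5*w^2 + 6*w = (w + 3)*(w^2 + 2*w) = (w + 2)*(w + 3)*(w)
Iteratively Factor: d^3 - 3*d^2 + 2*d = (d)*(d^2 - 3*d + 2) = d*(d - 2)*(d - 1)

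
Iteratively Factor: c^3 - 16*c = (c + 4)*(c^2 - 4*c) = c*(c + 4)*(c - 4)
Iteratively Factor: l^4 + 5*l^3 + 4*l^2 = (l)*(l^3 + 5*l^2 + 4*l) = l^2*(l^2 + 5*l + 4) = l^2*(l + 4)*(l + 1)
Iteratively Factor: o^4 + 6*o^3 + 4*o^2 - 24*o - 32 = (o + 4)*(o^3 + 2*o^2 - 4*o - 8) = (o + 2)*(o + 4)*(o^2 - 4) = (o - 2)*(o + 2)*(o + 4)*(o + 2)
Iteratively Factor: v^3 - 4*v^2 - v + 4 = (v + 1)*(v^2 - 5*v + 4) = (v - 1)*(v + 1)*(v - 4)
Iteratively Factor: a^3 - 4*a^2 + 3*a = (a - 3)*(a^2 - a) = a*(a - 3)*(a - 1)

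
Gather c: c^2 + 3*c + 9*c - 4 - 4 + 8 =c^2 + 12*c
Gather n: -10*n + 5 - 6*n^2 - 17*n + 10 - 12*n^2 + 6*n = -18*n^2 - 21*n + 15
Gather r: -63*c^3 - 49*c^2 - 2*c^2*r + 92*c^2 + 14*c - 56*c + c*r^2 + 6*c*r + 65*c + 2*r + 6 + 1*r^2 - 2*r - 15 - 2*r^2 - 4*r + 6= -63*c^3 + 43*c^2 + 23*c + r^2*(c - 1) + r*(-2*c^2 + 6*c - 4) - 3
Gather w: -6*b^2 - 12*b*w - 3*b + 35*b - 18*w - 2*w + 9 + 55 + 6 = -6*b^2 + 32*b + w*(-12*b - 20) + 70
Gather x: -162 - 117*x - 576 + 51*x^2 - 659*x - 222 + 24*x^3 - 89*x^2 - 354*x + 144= 24*x^3 - 38*x^2 - 1130*x - 816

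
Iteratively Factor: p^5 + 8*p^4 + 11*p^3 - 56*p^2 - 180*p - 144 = (p - 3)*(p^4 + 11*p^3 + 44*p^2 + 76*p + 48) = (p - 3)*(p + 4)*(p^3 + 7*p^2 + 16*p + 12) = (p - 3)*(p + 2)*(p + 4)*(p^2 + 5*p + 6) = (p - 3)*(p + 2)^2*(p + 4)*(p + 3)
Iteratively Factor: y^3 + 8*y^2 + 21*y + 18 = (y + 2)*(y^2 + 6*y + 9) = (y + 2)*(y + 3)*(y + 3)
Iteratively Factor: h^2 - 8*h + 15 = (h - 5)*(h - 3)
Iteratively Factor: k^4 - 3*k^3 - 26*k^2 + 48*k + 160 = (k - 4)*(k^3 + k^2 - 22*k - 40) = (k - 4)*(k + 4)*(k^2 - 3*k - 10) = (k - 5)*(k - 4)*(k + 4)*(k + 2)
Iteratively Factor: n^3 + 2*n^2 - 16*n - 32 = (n - 4)*(n^2 + 6*n + 8) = (n - 4)*(n + 2)*(n + 4)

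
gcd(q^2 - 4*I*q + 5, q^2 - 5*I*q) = q - 5*I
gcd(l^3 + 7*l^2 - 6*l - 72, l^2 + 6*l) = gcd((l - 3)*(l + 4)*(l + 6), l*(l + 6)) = l + 6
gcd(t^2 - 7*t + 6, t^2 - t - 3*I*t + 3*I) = t - 1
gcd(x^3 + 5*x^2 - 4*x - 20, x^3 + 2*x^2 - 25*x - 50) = x^2 + 7*x + 10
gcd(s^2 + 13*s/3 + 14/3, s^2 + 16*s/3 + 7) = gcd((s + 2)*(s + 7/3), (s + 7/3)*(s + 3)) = s + 7/3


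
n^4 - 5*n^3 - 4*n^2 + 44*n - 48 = (n - 4)*(n - 2)^2*(n + 3)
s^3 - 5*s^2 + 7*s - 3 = (s - 3)*(s - 1)^2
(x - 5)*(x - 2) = x^2 - 7*x + 10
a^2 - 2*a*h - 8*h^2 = (a - 4*h)*(a + 2*h)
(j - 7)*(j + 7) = j^2 - 49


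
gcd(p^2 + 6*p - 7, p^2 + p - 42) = p + 7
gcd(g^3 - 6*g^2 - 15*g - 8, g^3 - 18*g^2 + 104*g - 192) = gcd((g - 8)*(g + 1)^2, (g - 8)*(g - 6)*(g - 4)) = g - 8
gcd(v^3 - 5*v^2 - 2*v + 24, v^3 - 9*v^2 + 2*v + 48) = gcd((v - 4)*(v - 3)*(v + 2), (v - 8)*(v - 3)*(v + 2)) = v^2 - v - 6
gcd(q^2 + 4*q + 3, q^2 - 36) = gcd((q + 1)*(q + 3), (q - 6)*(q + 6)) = 1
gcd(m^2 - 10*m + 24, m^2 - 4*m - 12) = m - 6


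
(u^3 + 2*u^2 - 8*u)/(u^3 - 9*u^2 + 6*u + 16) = u*(u + 4)/(u^2 - 7*u - 8)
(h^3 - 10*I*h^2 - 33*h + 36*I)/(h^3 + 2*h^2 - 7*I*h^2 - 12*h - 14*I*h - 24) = (h - 3*I)/(h + 2)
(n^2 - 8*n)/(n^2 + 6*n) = (n - 8)/(n + 6)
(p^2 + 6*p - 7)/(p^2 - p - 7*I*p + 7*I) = (p + 7)/(p - 7*I)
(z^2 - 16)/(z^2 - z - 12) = (z + 4)/(z + 3)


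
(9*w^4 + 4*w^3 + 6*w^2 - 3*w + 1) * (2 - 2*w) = -18*w^5 + 10*w^4 - 4*w^3 + 18*w^2 - 8*w + 2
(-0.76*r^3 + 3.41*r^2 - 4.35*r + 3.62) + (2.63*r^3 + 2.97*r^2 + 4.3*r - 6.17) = 1.87*r^3 + 6.38*r^2 - 0.0499999999999998*r - 2.55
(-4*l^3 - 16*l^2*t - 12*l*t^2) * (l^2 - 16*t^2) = -4*l^5 - 16*l^4*t + 52*l^3*t^2 + 256*l^2*t^3 + 192*l*t^4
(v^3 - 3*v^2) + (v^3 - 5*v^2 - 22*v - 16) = 2*v^3 - 8*v^2 - 22*v - 16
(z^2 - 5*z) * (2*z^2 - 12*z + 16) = 2*z^4 - 22*z^3 + 76*z^2 - 80*z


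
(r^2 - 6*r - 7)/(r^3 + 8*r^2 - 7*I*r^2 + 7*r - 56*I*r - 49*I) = (r - 7)/(r^2 + 7*r*(1 - I) - 49*I)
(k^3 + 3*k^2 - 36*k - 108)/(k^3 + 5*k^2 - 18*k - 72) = (k - 6)/(k - 4)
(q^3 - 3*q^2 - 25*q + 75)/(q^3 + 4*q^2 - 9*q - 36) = (q^2 - 25)/(q^2 + 7*q + 12)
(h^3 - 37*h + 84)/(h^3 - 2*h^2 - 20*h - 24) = (-h^3 + 37*h - 84)/(-h^3 + 2*h^2 + 20*h + 24)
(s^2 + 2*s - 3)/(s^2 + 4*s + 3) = (s - 1)/(s + 1)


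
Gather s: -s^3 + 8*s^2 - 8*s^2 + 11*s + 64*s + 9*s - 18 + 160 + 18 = -s^3 + 84*s + 160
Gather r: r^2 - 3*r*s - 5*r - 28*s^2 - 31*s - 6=r^2 + r*(-3*s - 5) - 28*s^2 - 31*s - 6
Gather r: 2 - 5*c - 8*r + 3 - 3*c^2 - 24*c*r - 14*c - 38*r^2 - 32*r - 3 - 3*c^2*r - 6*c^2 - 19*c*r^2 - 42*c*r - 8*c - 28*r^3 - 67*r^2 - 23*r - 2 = -9*c^2 - 27*c - 28*r^3 + r^2*(-19*c - 105) + r*(-3*c^2 - 66*c - 63)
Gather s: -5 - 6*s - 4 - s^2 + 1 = -s^2 - 6*s - 8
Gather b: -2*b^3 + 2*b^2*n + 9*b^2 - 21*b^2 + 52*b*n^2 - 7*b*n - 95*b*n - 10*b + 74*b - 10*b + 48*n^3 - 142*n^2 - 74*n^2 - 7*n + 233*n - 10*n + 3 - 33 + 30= -2*b^3 + b^2*(2*n - 12) + b*(52*n^2 - 102*n + 54) + 48*n^3 - 216*n^2 + 216*n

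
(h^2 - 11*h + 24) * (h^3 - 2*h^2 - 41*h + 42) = h^5 - 13*h^4 + 5*h^3 + 445*h^2 - 1446*h + 1008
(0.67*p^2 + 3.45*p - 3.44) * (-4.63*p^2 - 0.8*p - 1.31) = -3.1021*p^4 - 16.5095*p^3 + 12.2895*p^2 - 1.7675*p + 4.5064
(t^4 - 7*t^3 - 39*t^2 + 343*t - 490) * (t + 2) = t^5 - 5*t^4 - 53*t^3 + 265*t^2 + 196*t - 980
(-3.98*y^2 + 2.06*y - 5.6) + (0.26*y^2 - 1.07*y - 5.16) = -3.72*y^2 + 0.99*y - 10.76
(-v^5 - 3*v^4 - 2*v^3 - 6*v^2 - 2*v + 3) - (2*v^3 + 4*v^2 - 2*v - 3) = -v^5 - 3*v^4 - 4*v^3 - 10*v^2 + 6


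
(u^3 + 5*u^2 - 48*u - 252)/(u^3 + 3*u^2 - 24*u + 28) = (u^3 + 5*u^2 - 48*u - 252)/(u^3 + 3*u^2 - 24*u + 28)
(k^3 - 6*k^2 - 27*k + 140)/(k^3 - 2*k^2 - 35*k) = (k - 4)/k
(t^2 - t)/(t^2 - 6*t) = (t - 1)/(t - 6)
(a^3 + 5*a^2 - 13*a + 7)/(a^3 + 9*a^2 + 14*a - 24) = (a^2 + 6*a - 7)/(a^2 + 10*a + 24)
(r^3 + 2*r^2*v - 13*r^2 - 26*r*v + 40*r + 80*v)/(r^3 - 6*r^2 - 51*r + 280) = (r + 2*v)/(r + 7)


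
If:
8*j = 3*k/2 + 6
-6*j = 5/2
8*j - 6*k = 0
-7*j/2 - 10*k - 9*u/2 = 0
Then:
No Solution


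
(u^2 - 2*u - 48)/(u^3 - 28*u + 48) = (u - 8)/(u^2 - 6*u + 8)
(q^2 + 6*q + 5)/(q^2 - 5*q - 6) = (q + 5)/(q - 6)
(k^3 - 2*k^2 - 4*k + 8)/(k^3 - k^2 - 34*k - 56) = (k^2 - 4*k + 4)/(k^2 - 3*k - 28)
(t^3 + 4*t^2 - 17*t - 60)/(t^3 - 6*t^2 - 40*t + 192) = (t^2 + 8*t + 15)/(t^2 - 2*t - 48)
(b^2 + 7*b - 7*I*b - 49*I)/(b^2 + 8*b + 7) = (b - 7*I)/(b + 1)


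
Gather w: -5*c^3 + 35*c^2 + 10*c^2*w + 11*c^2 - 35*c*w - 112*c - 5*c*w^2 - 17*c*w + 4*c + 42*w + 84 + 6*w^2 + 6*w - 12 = -5*c^3 + 46*c^2 - 108*c + w^2*(6 - 5*c) + w*(10*c^2 - 52*c + 48) + 72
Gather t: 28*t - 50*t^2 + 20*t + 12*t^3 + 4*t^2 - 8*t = 12*t^3 - 46*t^2 + 40*t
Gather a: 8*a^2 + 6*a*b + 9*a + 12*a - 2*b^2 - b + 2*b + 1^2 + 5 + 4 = 8*a^2 + a*(6*b + 21) - 2*b^2 + b + 10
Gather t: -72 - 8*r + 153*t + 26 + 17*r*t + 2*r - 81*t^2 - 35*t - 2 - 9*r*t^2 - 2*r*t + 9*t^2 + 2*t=-6*r + t^2*(-9*r - 72) + t*(15*r + 120) - 48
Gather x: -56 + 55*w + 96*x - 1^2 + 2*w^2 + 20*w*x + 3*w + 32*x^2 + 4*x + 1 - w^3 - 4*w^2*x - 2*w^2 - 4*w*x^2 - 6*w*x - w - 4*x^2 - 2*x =-w^3 + 57*w + x^2*(28 - 4*w) + x*(-4*w^2 + 14*w + 98) - 56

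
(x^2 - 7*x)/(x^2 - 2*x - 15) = x*(7 - x)/(-x^2 + 2*x + 15)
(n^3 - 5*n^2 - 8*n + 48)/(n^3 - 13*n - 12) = (n - 4)/(n + 1)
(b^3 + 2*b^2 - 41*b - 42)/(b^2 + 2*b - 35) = (b^2 - 5*b - 6)/(b - 5)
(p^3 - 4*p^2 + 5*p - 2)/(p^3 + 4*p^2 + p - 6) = (p^2 - 3*p + 2)/(p^2 + 5*p + 6)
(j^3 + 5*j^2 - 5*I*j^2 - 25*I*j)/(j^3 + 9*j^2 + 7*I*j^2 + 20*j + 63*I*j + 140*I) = j*(j - 5*I)/(j^2 + j*(4 + 7*I) + 28*I)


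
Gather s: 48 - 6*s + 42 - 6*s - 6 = 84 - 12*s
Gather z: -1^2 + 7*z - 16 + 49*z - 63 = 56*z - 80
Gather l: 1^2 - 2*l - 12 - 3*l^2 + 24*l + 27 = -3*l^2 + 22*l + 16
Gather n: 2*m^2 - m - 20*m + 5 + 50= 2*m^2 - 21*m + 55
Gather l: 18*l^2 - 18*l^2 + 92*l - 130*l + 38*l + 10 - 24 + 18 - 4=0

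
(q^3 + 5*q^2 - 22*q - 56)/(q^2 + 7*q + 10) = (q^2 + 3*q - 28)/(q + 5)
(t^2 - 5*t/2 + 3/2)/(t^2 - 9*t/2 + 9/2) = (t - 1)/(t - 3)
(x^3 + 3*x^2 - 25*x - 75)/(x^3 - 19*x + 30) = (x^2 - 2*x - 15)/(x^2 - 5*x + 6)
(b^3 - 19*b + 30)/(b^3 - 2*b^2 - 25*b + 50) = (b - 3)/(b - 5)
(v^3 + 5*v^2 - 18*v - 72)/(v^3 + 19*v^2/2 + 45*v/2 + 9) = 2*(v - 4)/(2*v + 1)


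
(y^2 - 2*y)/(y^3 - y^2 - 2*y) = 1/(y + 1)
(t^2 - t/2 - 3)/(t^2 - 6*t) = (t^2 - t/2 - 3)/(t*(t - 6))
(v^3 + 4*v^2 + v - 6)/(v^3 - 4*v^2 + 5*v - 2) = (v^2 + 5*v + 6)/(v^2 - 3*v + 2)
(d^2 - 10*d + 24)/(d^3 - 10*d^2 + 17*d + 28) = (d - 6)/(d^2 - 6*d - 7)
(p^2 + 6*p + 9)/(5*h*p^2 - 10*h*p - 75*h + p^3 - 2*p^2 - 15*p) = (p + 3)/(5*h*p - 25*h + p^2 - 5*p)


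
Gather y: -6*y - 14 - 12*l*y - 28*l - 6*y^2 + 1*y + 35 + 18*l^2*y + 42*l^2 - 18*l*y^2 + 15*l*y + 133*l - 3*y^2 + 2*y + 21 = 42*l^2 + 105*l + y^2*(-18*l - 9) + y*(18*l^2 + 3*l - 3) + 42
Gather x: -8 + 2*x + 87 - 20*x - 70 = 9 - 18*x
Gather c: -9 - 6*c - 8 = -6*c - 17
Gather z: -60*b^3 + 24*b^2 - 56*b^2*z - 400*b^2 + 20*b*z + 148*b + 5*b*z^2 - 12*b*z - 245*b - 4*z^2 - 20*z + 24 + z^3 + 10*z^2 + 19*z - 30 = -60*b^3 - 376*b^2 - 97*b + z^3 + z^2*(5*b + 6) + z*(-56*b^2 + 8*b - 1) - 6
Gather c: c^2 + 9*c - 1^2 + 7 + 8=c^2 + 9*c + 14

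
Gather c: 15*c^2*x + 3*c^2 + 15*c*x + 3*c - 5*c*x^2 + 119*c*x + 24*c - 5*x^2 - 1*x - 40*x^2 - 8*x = c^2*(15*x + 3) + c*(-5*x^2 + 134*x + 27) - 45*x^2 - 9*x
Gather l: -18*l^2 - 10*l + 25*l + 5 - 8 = -18*l^2 + 15*l - 3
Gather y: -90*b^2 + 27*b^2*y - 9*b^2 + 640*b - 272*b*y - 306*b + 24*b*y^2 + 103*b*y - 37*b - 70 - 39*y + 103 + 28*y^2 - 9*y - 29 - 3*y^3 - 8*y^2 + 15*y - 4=-99*b^2 + 297*b - 3*y^3 + y^2*(24*b + 20) + y*(27*b^2 - 169*b - 33)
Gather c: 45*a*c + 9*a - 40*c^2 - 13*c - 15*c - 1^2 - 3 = 9*a - 40*c^2 + c*(45*a - 28) - 4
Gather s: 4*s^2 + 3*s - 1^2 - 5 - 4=4*s^2 + 3*s - 10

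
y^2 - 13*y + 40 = (y - 8)*(y - 5)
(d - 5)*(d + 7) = d^2 + 2*d - 35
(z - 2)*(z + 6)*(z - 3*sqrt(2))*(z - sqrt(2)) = z^4 - 4*sqrt(2)*z^3 + 4*z^3 - 16*sqrt(2)*z^2 - 6*z^2 + 24*z + 48*sqrt(2)*z - 72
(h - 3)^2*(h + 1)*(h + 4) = h^4 - h^3 - 17*h^2 + 21*h + 36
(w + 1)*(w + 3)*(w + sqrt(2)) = w^3 + sqrt(2)*w^2 + 4*w^2 + 3*w + 4*sqrt(2)*w + 3*sqrt(2)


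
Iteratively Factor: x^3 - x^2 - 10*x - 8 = (x + 2)*(x^2 - 3*x - 4) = (x + 1)*(x + 2)*(x - 4)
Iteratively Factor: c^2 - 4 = (c + 2)*(c - 2)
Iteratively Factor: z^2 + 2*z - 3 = (z + 3)*(z - 1)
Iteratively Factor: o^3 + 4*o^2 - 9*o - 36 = (o + 4)*(o^2 - 9) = (o - 3)*(o + 4)*(o + 3)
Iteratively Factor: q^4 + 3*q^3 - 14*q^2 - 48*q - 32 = (q + 1)*(q^3 + 2*q^2 - 16*q - 32) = (q + 1)*(q + 2)*(q^2 - 16) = (q - 4)*(q + 1)*(q + 2)*(q + 4)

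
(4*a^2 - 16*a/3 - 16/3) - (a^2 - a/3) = 3*a^2 - 5*a - 16/3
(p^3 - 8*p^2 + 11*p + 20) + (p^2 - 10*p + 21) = p^3 - 7*p^2 + p + 41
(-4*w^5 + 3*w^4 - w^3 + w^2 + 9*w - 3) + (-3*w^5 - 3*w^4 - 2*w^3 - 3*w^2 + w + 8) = -7*w^5 - 3*w^3 - 2*w^2 + 10*w + 5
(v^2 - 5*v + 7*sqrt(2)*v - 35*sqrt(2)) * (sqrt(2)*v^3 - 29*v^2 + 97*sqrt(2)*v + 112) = sqrt(2)*v^5 - 15*v^4 - 5*sqrt(2)*v^4 - 106*sqrt(2)*v^3 + 75*v^3 + 530*sqrt(2)*v^2 + 1470*v^2 - 7350*v + 784*sqrt(2)*v - 3920*sqrt(2)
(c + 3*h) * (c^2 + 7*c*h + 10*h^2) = c^3 + 10*c^2*h + 31*c*h^2 + 30*h^3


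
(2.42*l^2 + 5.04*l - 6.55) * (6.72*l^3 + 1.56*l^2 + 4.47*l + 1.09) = 16.2624*l^5 + 37.644*l^4 - 25.3362*l^3 + 14.9486*l^2 - 23.7849*l - 7.1395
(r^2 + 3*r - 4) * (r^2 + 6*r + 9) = r^4 + 9*r^3 + 23*r^2 + 3*r - 36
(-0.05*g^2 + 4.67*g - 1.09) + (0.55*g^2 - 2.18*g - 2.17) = 0.5*g^2 + 2.49*g - 3.26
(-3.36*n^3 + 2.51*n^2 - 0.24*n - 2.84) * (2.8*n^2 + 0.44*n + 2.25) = -9.408*n^5 + 5.5496*n^4 - 7.1276*n^3 - 2.4101*n^2 - 1.7896*n - 6.39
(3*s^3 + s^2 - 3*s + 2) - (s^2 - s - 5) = 3*s^3 - 2*s + 7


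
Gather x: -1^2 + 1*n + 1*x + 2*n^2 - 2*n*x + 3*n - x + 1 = 2*n^2 - 2*n*x + 4*n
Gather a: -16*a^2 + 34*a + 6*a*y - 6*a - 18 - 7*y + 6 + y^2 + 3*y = -16*a^2 + a*(6*y + 28) + y^2 - 4*y - 12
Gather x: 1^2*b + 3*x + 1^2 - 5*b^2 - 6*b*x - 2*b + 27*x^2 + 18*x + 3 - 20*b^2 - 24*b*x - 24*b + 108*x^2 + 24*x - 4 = -25*b^2 - 25*b + 135*x^2 + x*(45 - 30*b)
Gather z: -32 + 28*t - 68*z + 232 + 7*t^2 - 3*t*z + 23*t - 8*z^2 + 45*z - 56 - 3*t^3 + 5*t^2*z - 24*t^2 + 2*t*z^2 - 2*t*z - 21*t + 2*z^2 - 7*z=-3*t^3 - 17*t^2 + 30*t + z^2*(2*t - 6) + z*(5*t^2 - 5*t - 30) + 144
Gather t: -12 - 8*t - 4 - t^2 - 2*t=-t^2 - 10*t - 16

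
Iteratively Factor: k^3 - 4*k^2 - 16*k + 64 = (k - 4)*(k^2 - 16) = (k - 4)*(k + 4)*(k - 4)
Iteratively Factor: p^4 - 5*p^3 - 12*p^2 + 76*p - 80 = (p - 2)*(p^3 - 3*p^2 - 18*p + 40) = (p - 2)^2*(p^2 - p - 20) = (p - 2)^2*(p + 4)*(p - 5)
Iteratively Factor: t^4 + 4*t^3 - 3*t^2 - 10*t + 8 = (t - 1)*(t^3 + 5*t^2 + 2*t - 8) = (t - 1)^2*(t^2 + 6*t + 8) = (t - 1)^2*(t + 2)*(t + 4)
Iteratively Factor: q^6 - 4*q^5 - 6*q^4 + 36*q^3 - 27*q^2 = (q - 3)*(q^5 - q^4 - 9*q^3 + 9*q^2) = q*(q - 3)*(q^4 - q^3 - 9*q^2 + 9*q) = q^2*(q - 3)*(q^3 - q^2 - 9*q + 9) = q^2*(q - 3)*(q - 1)*(q^2 - 9) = q^2*(q - 3)*(q - 1)*(q + 3)*(q - 3)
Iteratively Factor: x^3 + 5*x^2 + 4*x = (x)*(x^2 + 5*x + 4) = x*(x + 4)*(x + 1)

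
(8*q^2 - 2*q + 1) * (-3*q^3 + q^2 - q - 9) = -24*q^5 + 14*q^4 - 13*q^3 - 69*q^2 + 17*q - 9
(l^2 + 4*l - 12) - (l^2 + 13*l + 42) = -9*l - 54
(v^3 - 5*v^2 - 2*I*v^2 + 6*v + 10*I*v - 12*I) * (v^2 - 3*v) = v^5 - 8*v^4 - 2*I*v^4 + 21*v^3 + 16*I*v^3 - 18*v^2 - 42*I*v^2 + 36*I*v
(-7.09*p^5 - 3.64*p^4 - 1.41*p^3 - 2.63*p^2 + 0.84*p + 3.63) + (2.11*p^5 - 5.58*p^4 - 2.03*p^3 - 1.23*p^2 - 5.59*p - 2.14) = -4.98*p^5 - 9.22*p^4 - 3.44*p^3 - 3.86*p^2 - 4.75*p + 1.49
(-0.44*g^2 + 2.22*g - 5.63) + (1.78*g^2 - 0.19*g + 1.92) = 1.34*g^2 + 2.03*g - 3.71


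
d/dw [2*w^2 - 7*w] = 4*w - 7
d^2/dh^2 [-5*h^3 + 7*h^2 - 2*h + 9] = 14 - 30*h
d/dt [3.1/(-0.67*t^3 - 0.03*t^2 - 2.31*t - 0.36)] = (6.231*t^2 + 0.186*t + 7.161)/(0.67*t^3 + 0.03*t^2 + 2.31*t + 0.36)^2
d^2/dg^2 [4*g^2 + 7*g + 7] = 8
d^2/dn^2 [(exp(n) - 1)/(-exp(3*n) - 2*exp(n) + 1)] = (2*(1 - exp(n))*(3*exp(2*n) + 2)^2*exp(n) + (-(1 - exp(n))*(9*exp(2*n) + 2) + (6*exp(2*n) + 4)*exp(n))*(exp(3*n) + 2*exp(n) - 1) - (exp(3*n) + 2*exp(n) - 1)^2)*exp(n)/(exp(3*n) + 2*exp(n) - 1)^3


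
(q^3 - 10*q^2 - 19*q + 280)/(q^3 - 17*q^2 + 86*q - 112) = (q + 5)/(q - 2)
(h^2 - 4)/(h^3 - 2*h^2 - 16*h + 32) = (h + 2)/(h^2 - 16)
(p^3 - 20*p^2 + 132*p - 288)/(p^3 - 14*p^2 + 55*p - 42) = (p^2 - 14*p + 48)/(p^2 - 8*p + 7)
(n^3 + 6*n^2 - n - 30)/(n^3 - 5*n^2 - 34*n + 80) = (n + 3)/(n - 8)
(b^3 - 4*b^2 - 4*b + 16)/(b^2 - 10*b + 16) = (b^2 - 2*b - 8)/(b - 8)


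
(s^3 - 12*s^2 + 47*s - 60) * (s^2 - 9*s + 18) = s^5 - 21*s^4 + 173*s^3 - 699*s^2 + 1386*s - 1080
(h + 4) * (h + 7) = h^2 + 11*h + 28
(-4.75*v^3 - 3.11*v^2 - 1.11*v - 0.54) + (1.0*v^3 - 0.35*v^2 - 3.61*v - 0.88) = -3.75*v^3 - 3.46*v^2 - 4.72*v - 1.42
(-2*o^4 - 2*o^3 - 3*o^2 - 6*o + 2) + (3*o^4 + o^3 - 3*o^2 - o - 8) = o^4 - o^3 - 6*o^2 - 7*o - 6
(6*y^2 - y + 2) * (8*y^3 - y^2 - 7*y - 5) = 48*y^5 - 14*y^4 - 25*y^3 - 25*y^2 - 9*y - 10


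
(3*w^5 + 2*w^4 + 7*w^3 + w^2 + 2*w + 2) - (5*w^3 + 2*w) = 3*w^5 + 2*w^4 + 2*w^3 + w^2 + 2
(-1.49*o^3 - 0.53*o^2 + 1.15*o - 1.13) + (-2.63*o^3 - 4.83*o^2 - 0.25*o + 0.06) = -4.12*o^3 - 5.36*o^2 + 0.9*o - 1.07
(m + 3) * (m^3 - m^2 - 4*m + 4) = m^4 + 2*m^3 - 7*m^2 - 8*m + 12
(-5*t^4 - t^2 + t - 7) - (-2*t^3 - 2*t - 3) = -5*t^4 + 2*t^3 - t^2 + 3*t - 4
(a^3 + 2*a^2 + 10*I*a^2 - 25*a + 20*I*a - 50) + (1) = a^3 + 2*a^2 + 10*I*a^2 - 25*a + 20*I*a - 49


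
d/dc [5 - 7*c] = -7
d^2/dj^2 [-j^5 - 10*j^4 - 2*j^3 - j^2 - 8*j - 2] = -20*j^3 - 120*j^2 - 12*j - 2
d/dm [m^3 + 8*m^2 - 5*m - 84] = 3*m^2 + 16*m - 5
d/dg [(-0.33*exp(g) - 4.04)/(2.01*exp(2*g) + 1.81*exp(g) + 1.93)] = (0.6633*exp(2*g) + 16.2408*exp(g) + 6.6755)*exp(g)/(4.0401*exp(4*g) + 7.2762*exp(3*g) + 11.0347*exp(2*g) + 6.9866*exp(g) + 3.7249)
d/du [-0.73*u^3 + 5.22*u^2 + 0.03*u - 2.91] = -2.19*u^2 + 10.44*u + 0.03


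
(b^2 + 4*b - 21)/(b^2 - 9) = (b + 7)/(b + 3)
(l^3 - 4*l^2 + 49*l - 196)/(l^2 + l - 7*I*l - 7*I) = (l^2 + l*(-4 + 7*I) - 28*I)/(l + 1)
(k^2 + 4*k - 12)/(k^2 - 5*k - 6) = (-k^2 - 4*k + 12)/(-k^2 + 5*k + 6)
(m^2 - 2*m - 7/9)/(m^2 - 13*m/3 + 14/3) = (m + 1/3)/(m - 2)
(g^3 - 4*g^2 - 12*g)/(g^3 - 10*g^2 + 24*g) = (g + 2)/(g - 4)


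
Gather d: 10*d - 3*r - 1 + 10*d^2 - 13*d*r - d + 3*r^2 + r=10*d^2 + d*(9 - 13*r) + 3*r^2 - 2*r - 1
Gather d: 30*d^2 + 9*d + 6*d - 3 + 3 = 30*d^2 + 15*d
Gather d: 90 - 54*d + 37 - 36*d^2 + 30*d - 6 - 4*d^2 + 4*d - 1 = -40*d^2 - 20*d + 120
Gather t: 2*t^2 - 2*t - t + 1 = 2*t^2 - 3*t + 1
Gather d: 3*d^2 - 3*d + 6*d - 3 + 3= 3*d^2 + 3*d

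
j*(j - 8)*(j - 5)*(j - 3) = j^4 - 16*j^3 + 79*j^2 - 120*j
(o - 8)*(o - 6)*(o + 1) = o^3 - 13*o^2 + 34*o + 48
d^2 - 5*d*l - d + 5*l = (d - 1)*(d - 5*l)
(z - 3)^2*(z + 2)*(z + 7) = z^4 + 3*z^3 - 31*z^2 - 3*z + 126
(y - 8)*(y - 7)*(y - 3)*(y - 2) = y^4 - 20*y^3 + 137*y^2 - 370*y + 336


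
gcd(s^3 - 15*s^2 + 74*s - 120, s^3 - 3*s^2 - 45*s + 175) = s - 5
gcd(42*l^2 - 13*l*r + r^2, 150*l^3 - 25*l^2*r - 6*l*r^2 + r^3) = -6*l + r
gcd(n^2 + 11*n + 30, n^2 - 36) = n + 6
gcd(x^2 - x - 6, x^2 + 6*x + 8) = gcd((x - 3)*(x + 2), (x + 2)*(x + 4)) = x + 2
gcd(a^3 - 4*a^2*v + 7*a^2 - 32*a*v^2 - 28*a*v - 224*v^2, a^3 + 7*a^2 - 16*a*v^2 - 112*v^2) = a^2 + 4*a*v + 7*a + 28*v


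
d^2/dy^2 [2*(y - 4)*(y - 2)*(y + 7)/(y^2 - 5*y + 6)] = -40/(y^3 - 9*y^2 + 27*y - 27)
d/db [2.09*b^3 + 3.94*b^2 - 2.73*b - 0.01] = 6.27*b^2 + 7.88*b - 2.73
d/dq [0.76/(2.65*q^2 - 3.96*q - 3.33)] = (3.0096 - 4.028*q)/(-2.65*q^2 + 3.96*q + 3.33)^2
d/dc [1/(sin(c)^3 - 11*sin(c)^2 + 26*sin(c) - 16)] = (-3*sin(c)^2 + 22*sin(c) - 26)*cos(c)/(sin(c)^3 - 11*sin(c)^2 + 26*sin(c) - 16)^2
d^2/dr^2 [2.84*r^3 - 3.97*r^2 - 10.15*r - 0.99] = 17.04*r - 7.94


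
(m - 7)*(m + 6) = m^2 - m - 42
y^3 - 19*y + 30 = (y - 3)*(y - 2)*(y + 5)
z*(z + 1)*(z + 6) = z^3 + 7*z^2 + 6*z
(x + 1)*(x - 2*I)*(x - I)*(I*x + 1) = I*x^4 + 4*x^3 + I*x^3 + 4*x^2 - 5*I*x^2 - 2*x - 5*I*x - 2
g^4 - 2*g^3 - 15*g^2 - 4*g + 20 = (g - 5)*(g - 1)*(g + 2)^2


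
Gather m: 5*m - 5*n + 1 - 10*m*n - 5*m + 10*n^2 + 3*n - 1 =-10*m*n + 10*n^2 - 2*n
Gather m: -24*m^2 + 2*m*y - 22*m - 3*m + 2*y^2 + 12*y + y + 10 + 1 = -24*m^2 + m*(2*y - 25) + 2*y^2 + 13*y + 11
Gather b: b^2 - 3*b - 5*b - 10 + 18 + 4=b^2 - 8*b + 12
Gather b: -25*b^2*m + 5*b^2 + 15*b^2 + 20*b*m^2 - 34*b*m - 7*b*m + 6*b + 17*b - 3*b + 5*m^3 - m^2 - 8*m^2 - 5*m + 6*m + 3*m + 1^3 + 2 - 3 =b^2*(20 - 25*m) + b*(20*m^2 - 41*m + 20) + 5*m^3 - 9*m^2 + 4*m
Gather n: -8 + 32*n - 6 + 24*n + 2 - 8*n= 48*n - 12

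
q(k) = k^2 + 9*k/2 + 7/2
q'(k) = 2*k + 9/2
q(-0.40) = 1.86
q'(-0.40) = 3.70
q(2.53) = 21.29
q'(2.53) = 9.56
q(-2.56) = -1.47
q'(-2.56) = -0.62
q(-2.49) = -1.50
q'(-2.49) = -0.48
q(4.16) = 39.53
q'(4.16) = 12.82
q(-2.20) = -1.56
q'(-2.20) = 0.10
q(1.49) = 12.43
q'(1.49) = 7.48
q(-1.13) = -0.31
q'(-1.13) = 2.24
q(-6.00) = 12.50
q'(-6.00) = -7.50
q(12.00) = 201.50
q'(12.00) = 28.50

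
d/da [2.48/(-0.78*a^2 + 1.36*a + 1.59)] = (3.8688*a - 3.3728)/(-0.78*a^2 + 1.36*a + 1.59)^2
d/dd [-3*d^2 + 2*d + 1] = 2 - 6*d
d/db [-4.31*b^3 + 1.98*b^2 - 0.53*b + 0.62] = -12.93*b^2 + 3.96*b - 0.53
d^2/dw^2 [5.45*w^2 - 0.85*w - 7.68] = 10.9000000000000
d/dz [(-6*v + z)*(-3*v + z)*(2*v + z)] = z*(-14*v + 3*z)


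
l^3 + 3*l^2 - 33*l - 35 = (l - 5)*(l + 1)*(l + 7)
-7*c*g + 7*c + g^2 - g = (-7*c + g)*(g - 1)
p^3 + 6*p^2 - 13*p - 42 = (p - 3)*(p + 2)*(p + 7)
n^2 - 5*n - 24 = (n - 8)*(n + 3)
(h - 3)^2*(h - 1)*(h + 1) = h^4 - 6*h^3 + 8*h^2 + 6*h - 9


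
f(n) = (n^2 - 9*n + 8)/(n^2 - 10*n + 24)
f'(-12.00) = -0.00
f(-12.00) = 0.90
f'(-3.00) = -0.06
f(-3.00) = 0.70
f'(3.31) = -11.91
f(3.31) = -5.84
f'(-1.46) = -0.11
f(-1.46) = 0.57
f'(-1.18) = -0.13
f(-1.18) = 0.54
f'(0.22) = -0.27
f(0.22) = 0.28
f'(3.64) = -45.40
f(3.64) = -13.55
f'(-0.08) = -0.23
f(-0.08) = 0.35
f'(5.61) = 30.56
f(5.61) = 17.55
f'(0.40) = -0.30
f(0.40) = 0.23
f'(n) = (10 - 2*n)*(n^2 - 9*n + 8)/(n^2 - 10*n + 24)^2 + (2*n - 9)/(n^2 - 10*n + 24) = (-n^2 + 32*n - 136)/(n^4 - 20*n^3 + 148*n^2 - 480*n + 576)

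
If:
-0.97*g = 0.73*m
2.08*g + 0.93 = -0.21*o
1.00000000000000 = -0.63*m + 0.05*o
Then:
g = 3.57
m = -4.75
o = -39.81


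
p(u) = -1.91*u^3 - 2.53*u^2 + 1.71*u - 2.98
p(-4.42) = 104.96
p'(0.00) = 1.71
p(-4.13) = 81.35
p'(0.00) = 1.71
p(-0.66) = -4.66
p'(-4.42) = -87.87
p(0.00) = -2.98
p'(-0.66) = 2.55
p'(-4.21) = -78.55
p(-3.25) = 30.31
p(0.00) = -2.98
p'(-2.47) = -20.75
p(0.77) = -4.04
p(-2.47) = 6.14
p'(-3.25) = -42.37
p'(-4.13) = -75.13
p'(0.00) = 1.71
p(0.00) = -2.98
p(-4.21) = 87.50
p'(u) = -5.73*u^2 - 5.06*u + 1.71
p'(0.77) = -5.58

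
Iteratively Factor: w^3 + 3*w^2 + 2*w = (w + 2)*(w^2 + w) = w*(w + 2)*(w + 1)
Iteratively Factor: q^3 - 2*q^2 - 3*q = (q)*(q^2 - 2*q - 3) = q*(q - 3)*(q + 1)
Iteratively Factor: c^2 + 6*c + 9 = (c + 3)*(c + 3)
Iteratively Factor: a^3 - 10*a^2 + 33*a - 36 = (a - 4)*(a^2 - 6*a + 9) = (a - 4)*(a - 3)*(a - 3)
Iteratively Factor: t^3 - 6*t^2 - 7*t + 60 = (t - 5)*(t^2 - t - 12) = (t - 5)*(t - 4)*(t + 3)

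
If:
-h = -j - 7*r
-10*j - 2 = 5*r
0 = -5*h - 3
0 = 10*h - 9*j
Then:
No Solution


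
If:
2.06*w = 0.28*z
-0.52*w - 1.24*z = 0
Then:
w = 0.00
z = 0.00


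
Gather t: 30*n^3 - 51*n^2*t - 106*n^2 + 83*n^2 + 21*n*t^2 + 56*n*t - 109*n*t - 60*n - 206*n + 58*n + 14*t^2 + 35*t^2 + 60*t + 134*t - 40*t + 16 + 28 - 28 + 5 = 30*n^3 - 23*n^2 - 208*n + t^2*(21*n + 49) + t*(-51*n^2 - 53*n + 154) + 21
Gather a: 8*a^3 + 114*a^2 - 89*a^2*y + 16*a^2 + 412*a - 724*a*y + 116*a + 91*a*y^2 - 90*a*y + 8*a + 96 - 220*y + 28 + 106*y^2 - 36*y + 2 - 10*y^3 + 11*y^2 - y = 8*a^3 + a^2*(130 - 89*y) + a*(91*y^2 - 814*y + 536) - 10*y^3 + 117*y^2 - 257*y + 126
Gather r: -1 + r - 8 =r - 9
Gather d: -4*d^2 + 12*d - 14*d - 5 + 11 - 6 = -4*d^2 - 2*d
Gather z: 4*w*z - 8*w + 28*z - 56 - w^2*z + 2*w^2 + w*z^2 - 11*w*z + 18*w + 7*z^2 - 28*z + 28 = 2*w^2 + 10*w + z^2*(w + 7) + z*(-w^2 - 7*w) - 28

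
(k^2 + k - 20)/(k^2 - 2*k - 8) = (k + 5)/(k + 2)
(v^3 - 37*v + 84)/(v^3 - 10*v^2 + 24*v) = (v^2 + 4*v - 21)/(v*(v - 6))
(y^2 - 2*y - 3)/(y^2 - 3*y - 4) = (y - 3)/(y - 4)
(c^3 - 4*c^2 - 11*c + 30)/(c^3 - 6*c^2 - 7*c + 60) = (c - 2)/(c - 4)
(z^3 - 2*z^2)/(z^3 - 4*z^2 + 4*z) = z/(z - 2)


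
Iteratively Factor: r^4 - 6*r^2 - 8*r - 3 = (r - 3)*(r^3 + 3*r^2 + 3*r + 1) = (r - 3)*(r + 1)*(r^2 + 2*r + 1) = (r - 3)*(r + 1)^2*(r + 1)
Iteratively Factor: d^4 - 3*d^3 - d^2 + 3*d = (d)*(d^3 - 3*d^2 - d + 3) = d*(d - 3)*(d^2 - 1) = d*(d - 3)*(d - 1)*(d + 1)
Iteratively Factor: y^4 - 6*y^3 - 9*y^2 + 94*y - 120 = (y + 4)*(y^3 - 10*y^2 + 31*y - 30) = (y - 2)*(y + 4)*(y^2 - 8*y + 15) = (y - 5)*(y - 2)*(y + 4)*(y - 3)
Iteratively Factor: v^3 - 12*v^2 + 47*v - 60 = (v - 4)*(v^2 - 8*v + 15) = (v - 4)*(v - 3)*(v - 5)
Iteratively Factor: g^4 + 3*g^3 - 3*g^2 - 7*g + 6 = (g - 1)*(g^3 + 4*g^2 + g - 6) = (g - 1)*(g + 2)*(g^2 + 2*g - 3) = (g - 1)*(g + 2)*(g + 3)*(g - 1)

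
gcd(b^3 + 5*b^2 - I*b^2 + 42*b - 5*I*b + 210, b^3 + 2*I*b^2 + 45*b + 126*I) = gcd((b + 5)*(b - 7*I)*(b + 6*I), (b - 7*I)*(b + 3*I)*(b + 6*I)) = b^2 - I*b + 42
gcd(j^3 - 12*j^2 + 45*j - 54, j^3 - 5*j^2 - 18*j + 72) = j^2 - 9*j + 18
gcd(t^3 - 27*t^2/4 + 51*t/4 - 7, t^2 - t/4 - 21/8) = t - 7/4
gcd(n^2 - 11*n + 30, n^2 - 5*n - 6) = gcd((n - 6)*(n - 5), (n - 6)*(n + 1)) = n - 6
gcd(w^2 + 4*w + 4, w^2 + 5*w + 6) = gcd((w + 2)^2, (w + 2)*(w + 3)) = w + 2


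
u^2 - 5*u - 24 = (u - 8)*(u + 3)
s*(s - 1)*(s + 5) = s^3 + 4*s^2 - 5*s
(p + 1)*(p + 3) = p^2 + 4*p + 3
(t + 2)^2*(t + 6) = t^3 + 10*t^2 + 28*t + 24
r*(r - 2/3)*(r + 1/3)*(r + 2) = r^4 + 5*r^3/3 - 8*r^2/9 - 4*r/9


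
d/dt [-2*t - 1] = -2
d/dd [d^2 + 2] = 2*d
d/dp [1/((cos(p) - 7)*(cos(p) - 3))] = 2*(cos(p) - 5)*sin(p)/((cos(p) - 7)^2*(cos(p) - 3)^2)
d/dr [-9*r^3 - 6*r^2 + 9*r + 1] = -27*r^2 - 12*r + 9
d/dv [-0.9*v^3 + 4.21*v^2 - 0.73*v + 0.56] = -2.7*v^2 + 8.42*v - 0.73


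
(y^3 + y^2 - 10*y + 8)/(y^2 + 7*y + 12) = (y^2 - 3*y + 2)/(y + 3)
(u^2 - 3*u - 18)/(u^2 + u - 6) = (u - 6)/(u - 2)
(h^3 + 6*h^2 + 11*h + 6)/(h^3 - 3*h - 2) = (h^2 + 5*h + 6)/(h^2 - h - 2)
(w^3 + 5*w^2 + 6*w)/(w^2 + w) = (w^2 + 5*w + 6)/(w + 1)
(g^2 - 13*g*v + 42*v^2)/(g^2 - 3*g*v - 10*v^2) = (-g^2 + 13*g*v - 42*v^2)/(-g^2 + 3*g*v + 10*v^2)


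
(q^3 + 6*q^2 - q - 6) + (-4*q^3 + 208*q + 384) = -3*q^3 + 6*q^2 + 207*q + 378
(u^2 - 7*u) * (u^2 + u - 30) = u^4 - 6*u^3 - 37*u^2 + 210*u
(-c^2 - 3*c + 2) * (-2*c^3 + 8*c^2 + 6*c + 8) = 2*c^5 - 2*c^4 - 34*c^3 - 10*c^2 - 12*c + 16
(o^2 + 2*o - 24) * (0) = 0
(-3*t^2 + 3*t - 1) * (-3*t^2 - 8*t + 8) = 9*t^4 + 15*t^3 - 45*t^2 + 32*t - 8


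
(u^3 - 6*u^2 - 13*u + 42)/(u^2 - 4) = (u^2 - 4*u - 21)/(u + 2)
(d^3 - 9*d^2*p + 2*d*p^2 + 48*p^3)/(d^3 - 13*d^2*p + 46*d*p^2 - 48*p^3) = (-d - 2*p)/(-d + 2*p)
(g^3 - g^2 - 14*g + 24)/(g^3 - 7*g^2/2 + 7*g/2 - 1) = 2*(g^2 + g - 12)/(2*g^2 - 3*g + 1)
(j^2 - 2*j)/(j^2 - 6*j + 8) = j/(j - 4)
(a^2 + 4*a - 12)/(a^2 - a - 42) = (a - 2)/(a - 7)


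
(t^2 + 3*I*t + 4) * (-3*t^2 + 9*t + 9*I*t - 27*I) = -3*t^4 + 9*t^3 - 39*t^2 + 117*t + 36*I*t - 108*I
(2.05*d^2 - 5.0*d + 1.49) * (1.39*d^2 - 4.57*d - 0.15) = 2.8495*d^4 - 16.3185*d^3 + 24.6136*d^2 - 6.0593*d - 0.2235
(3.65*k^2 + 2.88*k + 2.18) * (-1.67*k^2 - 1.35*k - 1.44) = -6.0955*k^4 - 9.7371*k^3 - 12.7846*k^2 - 7.0902*k - 3.1392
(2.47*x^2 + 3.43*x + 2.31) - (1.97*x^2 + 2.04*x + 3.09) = 0.5*x^2 + 1.39*x - 0.78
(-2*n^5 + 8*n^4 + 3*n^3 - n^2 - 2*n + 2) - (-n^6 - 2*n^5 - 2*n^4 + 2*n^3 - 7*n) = n^6 + 10*n^4 + n^3 - n^2 + 5*n + 2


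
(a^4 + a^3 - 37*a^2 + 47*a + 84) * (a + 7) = a^5 + 8*a^4 - 30*a^3 - 212*a^2 + 413*a + 588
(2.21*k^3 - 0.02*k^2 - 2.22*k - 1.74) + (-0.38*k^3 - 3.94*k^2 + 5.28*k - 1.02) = 1.83*k^3 - 3.96*k^2 + 3.06*k - 2.76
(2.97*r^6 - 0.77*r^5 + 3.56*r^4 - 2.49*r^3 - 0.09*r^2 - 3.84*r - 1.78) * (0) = 0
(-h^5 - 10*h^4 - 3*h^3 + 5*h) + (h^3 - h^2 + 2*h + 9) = -h^5 - 10*h^4 - 2*h^3 - h^2 + 7*h + 9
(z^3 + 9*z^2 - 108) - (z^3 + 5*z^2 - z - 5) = 4*z^2 + z - 103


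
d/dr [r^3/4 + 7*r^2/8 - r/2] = 3*r^2/4 + 7*r/4 - 1/2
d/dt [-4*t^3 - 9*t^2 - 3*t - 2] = -12*t^2 - 18*t - 3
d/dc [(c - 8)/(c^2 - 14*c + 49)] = (9 - c)/(c^3 - 21*c^2 + 147*c - 343)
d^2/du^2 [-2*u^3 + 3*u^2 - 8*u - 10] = 6 - 12*u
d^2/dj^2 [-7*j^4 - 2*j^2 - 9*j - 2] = -84*j^2 - 4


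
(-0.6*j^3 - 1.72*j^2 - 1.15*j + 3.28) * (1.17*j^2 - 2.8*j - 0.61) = -0.702*j^5 - 0.3324*j^4 + 3.8365*j^3 + 8.1068*j^2 - 8.4825*j - 2.0008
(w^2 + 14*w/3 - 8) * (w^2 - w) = w^4 + 11*w^3/3 - 38*w^2/3 + 8*w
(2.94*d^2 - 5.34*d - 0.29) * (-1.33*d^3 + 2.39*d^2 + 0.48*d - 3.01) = -3.9102*d^5 + 14.1288*d^4 - 10.9657*d^3 - 12.1057*d^2 + 15.9342*d + 0.8729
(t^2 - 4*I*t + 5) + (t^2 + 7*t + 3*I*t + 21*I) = 2*t^2 + 7*t - I*t + 5 + 21*I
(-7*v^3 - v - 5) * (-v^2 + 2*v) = 7*v^5 - 14*v^4 + v^3 + 3*v^2 - 10*v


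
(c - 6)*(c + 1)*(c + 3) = c^3 - 2*c^2 - 21*c - 18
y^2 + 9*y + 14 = (y + 2)*(y + 7)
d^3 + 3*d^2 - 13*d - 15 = (d - 3)*(d + 1)*(d + 5)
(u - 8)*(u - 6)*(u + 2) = u^3 - 12*u^2 + 20*u + 96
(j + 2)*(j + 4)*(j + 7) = j^3 + 13*j^2 + 50*j + 56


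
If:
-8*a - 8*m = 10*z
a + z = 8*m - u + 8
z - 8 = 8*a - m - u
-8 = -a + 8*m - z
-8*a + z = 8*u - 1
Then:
No Solution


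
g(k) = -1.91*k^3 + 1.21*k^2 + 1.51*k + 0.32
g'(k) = -5.73*k^2 + 2.42*k + 1.51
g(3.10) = -40.27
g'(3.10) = -46.05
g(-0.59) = 0.24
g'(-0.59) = -1.91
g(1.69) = -2.89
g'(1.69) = -10.77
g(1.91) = -5.69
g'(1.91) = -14.77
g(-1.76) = 11.82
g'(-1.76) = -20.50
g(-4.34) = 172.69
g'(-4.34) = -116.92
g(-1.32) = 4.83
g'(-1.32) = -11.67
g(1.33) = -0.02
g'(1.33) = -5.41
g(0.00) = 0.32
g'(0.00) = 1.51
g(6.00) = -359.62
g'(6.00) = -190.25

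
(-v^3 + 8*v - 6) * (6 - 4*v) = 4*v^4 - 6*v^3 - 32*v^2 + 72*v - 36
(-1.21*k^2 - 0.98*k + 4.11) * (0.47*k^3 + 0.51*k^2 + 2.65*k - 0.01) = -0.5687*k^5 - 1.0777*k^4 - 1.7746*k^3 - 0.4888*k^2 + 10.9013*k - 0.0411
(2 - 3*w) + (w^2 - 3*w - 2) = w^2 - 6*w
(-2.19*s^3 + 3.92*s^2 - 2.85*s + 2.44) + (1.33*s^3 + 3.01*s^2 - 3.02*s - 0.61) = -0.86*s^3 + 6.93*s^2 - 5.87*s + 1.83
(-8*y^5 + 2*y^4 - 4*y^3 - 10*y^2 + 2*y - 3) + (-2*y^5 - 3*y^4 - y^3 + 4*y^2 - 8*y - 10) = -10*y^5 - y^4 - 5*y^3 - 6*y^2 - 6*y - 13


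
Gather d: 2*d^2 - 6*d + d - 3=2*d^2 - 5*d - 3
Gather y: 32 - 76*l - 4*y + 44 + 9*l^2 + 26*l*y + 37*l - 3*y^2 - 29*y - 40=9*l^2 - 39*l - 3*y^2 + y*(26*l - 33) + 36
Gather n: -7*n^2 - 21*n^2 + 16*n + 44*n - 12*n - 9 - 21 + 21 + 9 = -28*n^2 + 48*n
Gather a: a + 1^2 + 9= a + 10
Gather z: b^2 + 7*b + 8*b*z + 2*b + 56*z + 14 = b^2 + 9*b + z*(8*b + 56) + 14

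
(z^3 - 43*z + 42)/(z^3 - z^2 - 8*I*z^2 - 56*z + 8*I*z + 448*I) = (z^2 - 7*z + 6)/(z^2 - 8*z*(1 + I) + 64*I)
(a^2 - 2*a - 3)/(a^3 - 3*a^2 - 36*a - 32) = (a - 3)/(a^2 - 4*a - 32)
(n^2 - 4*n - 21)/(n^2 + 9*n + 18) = (n - 7)/(n + 6)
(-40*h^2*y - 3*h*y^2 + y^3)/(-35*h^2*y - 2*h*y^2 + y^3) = (-8*h + y)/(-7*h + y)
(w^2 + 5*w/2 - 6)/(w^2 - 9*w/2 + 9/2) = (w + 4)/(w - 3)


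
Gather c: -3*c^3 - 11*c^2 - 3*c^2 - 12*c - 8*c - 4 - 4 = -3*c^3 - 14*c^2 - 20*c - 8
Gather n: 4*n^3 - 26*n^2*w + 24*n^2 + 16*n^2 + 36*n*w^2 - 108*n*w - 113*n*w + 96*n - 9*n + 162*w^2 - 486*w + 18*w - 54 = 4*n^3 + n^2*(40 - 26*w) + n*(36*w^2 - 221*w + 87) + 162*w^2 - 468*w - 54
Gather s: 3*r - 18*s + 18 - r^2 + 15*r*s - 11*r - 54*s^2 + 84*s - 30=-r^2 - 8*r - 54*s^2 + s*(15*r + 66) - 12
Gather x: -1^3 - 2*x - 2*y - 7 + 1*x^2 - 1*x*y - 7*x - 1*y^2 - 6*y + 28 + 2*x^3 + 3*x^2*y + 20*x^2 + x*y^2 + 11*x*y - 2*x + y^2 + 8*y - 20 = 2*x^3 + x^2*(3*y + 21) + x*(y^2 + 10*y - 11)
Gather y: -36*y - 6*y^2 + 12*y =-6*y^2 - 24*y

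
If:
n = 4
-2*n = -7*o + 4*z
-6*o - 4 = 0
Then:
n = 4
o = -2/3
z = -19/6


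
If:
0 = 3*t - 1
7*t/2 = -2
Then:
No Solution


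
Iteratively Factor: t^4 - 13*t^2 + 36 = (t - 3)*(t^3 + 3*t^2 - 4*t - 12) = (t - 3)*(t - 2)*(t^2 + 5*t + 6) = (t - 3)*(t - 2)*(t + 3)*(t + 2)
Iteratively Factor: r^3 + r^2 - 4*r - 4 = (r + 1)*(r^2 - 4) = (r - 2)*(r + 1)*(r + 2)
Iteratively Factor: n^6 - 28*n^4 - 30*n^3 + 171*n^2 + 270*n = (n + 2)*(n^5 - 2*n^4 - 24*n^3 + 18*n^2 + 135*n) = (n - 5)*(n + 2)*(n^4 + 3*n^3 - 9*n^2 - 27*n) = (n - 5)*(n - 3)*(n + 2)*(n^3 + 6*n^2 + 9*n) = n*(n - 5)*(n - 3)*(n + 2)*(n^2 + 6*n + 9) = n*(n - 5)*(n - 3)*(n + 2)*(n + 3)*(n + 3)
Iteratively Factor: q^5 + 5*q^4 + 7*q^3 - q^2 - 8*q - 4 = (q + 1)*(q^4 + 4*q^3 + 3*q^2 - 4*q - 4) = (q + 1)^2*(q^3 + 3*q^2 - 4) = (q + 1)^2*(q + 2)*(q^2 + q - 2) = (q + 1)^2*(q + 2)^2*(q - 1)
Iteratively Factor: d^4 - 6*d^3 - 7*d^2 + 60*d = (d)*(d^3 - 6*d^2 - 7*d + 60) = d*(d + 3)*(d^2 - 9*d + 20) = d*(d - 4)*(d + 3)*(d - 5)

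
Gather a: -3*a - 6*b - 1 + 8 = -3*a - 6*b + 7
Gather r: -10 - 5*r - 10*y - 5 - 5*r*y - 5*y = r*(-5*y - 5) - 15*y - 15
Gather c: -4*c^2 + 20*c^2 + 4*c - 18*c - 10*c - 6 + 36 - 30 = 16*c^2 - 24*c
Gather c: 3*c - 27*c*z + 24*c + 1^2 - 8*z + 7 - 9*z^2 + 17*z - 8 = c*(27 - 27*z) - 9*z^2 + 9*z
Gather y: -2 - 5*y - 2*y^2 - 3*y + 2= -2*y^2 - 8*y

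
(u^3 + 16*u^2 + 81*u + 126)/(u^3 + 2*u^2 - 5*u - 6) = (u^2 + 13*u + 42)/(u^2 - u - 2)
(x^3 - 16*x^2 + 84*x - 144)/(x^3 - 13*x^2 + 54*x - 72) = (x - 6)/(x - 3)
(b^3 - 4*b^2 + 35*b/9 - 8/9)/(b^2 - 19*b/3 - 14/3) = (-9*b^3 + 36*b^2 - 35*b + 8)/(3*(-3*b^2 + 19*b + 14))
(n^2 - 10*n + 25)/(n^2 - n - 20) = (n - 5)/(n + 4)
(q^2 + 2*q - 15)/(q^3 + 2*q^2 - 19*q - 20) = (q - 3)/(q^2 - 3*q - 4)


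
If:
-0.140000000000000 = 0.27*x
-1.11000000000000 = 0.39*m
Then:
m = -2.85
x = -0.52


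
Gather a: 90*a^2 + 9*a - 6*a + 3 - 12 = 90*a^2 + 3*a - 9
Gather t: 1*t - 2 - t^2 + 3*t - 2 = -t^2 + 4*t - 4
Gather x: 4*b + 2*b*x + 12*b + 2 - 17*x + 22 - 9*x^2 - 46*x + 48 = 16*b - 9*x^2 + x*(2*b - 63) + 72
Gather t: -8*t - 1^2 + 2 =1 - 8*t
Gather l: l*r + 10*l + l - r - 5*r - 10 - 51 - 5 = l*(r + 11) - 6*r - 66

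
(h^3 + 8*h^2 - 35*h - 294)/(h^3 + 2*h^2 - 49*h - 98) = (h^2 + h - 42)/(h^2 - 5*h - 14)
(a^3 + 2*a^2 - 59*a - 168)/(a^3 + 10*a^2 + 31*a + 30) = (a^2 - a - 56)/(a^2 + 7*a + 10)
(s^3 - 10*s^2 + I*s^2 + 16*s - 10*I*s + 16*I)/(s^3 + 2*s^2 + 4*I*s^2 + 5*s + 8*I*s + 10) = (s^3 + s^2*(-10 + I) + s*(16 - 10*I) + 16*I)/(s^3 + s^2*(2 + 4*I) + s*(5 + 8*I) + 10)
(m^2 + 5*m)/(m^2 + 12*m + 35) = m/(m + 7)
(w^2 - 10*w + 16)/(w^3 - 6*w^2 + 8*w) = (w - 8)/(w*(w - 4))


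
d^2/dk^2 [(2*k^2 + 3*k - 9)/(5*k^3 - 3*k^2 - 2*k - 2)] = 2*(50*k^6 + 225*k^5 - 1425*k^4 + 1265*k^3 + 171*k^2 - 486*k + 14)/(125*k^9 - 225*k^8 - 15*k^7 + 3*k^6 + 186*k^5 + 30*k^4 - 20*k^3 - 60*k^2 - 24*k - 8)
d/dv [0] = 0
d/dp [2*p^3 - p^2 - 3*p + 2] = 6*p^2 - 2*p - 3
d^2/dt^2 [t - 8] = 0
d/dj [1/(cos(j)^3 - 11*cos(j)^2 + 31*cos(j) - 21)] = (3*cos(j)^2 - 22*cos(j) + 31)*sin(j)/(cos(j)^3 - 11*cos(j)^2 + 31*cos(j) - 21)^2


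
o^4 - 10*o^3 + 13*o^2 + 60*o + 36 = (o - 6)^2*(o + 1)^2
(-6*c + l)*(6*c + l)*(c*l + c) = -36*c^3*l - 36*c^3 + c*l^3 + c*l^2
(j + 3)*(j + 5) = j^2 + 8*j + 15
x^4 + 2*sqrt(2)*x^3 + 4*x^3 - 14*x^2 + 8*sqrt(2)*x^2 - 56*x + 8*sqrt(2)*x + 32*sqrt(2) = (x + 4)*(x - sqrt(2))^2*(x + 4*sqrt(2))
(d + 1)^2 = d^2 + 2*d + 1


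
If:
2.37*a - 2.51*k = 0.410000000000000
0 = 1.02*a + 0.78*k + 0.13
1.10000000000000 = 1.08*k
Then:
No Solution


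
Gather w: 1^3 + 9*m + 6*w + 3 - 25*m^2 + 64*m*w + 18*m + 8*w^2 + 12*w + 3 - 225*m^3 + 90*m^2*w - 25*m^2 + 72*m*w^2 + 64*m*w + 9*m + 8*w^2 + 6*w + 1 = -225*m^3 - 50*m^2 + 36*m + w^2*(72*m + 16) + w*(90*m^2 + 128*m + 24) + 8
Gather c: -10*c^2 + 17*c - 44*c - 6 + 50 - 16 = -10*c^2 - 27*c + 28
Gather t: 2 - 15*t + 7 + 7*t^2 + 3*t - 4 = 7*t^2 - 12*t + 5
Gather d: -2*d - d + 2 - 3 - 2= -3*d - 3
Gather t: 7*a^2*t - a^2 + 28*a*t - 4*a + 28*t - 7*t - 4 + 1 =-a^2 - 4*a + t*(7*a^2 + 28*a + 21) - 3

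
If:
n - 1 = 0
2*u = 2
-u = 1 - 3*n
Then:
No Solution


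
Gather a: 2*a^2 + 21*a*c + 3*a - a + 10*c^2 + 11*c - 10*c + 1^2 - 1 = 2*a^2 + a*(21*c + 2) + 10*c^2 + c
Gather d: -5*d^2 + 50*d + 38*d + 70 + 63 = -5*d^2 + 88*d + 133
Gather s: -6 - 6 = -12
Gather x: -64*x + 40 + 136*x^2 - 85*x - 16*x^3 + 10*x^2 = -16*x^3 + 146*x^2 - 149*x + 40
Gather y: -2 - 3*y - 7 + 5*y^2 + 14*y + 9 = 5*y^2 + 11*y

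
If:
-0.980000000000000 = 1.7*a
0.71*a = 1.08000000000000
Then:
No Solution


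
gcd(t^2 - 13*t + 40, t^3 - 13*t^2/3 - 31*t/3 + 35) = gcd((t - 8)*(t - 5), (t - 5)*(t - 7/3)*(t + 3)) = t - 5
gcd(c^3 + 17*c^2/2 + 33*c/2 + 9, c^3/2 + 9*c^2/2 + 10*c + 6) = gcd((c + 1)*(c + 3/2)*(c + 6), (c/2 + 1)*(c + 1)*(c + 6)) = c^2 + 7*c + 6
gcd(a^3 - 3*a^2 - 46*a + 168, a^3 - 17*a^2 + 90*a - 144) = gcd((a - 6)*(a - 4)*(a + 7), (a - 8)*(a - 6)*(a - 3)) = a - 6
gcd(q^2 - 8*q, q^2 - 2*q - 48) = q - 8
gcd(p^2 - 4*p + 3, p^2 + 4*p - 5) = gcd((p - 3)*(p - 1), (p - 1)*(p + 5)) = p - 1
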